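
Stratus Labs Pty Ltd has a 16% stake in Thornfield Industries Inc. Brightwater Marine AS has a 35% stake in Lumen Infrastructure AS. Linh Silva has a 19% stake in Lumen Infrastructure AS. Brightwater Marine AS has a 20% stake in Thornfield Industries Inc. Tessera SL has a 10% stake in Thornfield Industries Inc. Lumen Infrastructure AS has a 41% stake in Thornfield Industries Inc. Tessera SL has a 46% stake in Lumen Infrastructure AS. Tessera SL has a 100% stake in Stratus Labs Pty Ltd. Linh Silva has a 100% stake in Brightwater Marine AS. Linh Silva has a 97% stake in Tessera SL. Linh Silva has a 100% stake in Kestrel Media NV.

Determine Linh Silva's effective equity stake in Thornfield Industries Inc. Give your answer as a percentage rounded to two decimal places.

Linh reaches Thornfield along 6 paths.
Via Lumen: 19% × 41% = 7.79%.
Via Tessera → Lumen: 97% × 46% × 41% = 18.2942%.
Via Brightwater → Lumen: 100% × 35% × 41% = 14.35%.
Via Brightwater: 100% × 20% = 20%.
Via Tessera: 97% × 10% = 9.7%.
Via Tessera → Stratus: 97% × 100% × 16% = 15.52%.
Total: 7.79% + 18.2942% + 14.35% + 20% + 9.7% + 15.52% = 85.6542%.
Rounded: 85.65%.

85.65%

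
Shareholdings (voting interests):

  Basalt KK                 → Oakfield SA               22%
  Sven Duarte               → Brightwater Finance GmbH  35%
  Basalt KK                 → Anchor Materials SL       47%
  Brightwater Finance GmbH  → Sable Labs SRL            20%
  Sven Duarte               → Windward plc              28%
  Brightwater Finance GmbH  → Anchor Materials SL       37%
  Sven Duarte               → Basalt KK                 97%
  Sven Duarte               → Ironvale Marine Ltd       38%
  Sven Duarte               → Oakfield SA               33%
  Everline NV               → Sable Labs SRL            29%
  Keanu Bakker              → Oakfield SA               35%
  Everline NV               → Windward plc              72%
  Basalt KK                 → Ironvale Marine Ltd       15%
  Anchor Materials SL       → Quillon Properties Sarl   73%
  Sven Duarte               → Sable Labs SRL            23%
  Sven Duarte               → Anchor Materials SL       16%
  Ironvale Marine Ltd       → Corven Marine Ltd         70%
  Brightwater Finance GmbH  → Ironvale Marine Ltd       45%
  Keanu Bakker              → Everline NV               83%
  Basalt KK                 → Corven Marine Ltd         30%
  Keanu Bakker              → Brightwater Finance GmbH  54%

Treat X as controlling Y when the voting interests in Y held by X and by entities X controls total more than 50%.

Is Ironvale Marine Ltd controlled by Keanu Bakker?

No

Keanu holds 54% of Brightwater, so Keanu controls Brightwater.
Keanu holds 83% of Everline, so Keanu controls Everline.
Everline holds 72% of Windward, so Keanu controls Windward.
In Ironvale, Keanu's side holds only 45%, not > 50%.
So Keanu does not control Ironvale.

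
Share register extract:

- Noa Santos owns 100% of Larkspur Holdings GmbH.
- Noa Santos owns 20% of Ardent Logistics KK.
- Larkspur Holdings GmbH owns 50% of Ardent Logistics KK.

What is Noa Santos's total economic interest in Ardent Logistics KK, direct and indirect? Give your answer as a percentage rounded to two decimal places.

Noa reaches Ardent along 2 paths.
Direct stake: 20% = 20%.
Via Larkspur: 100% × 50% = 50%.
Total: 20% + 50% = 70%.
Rounded: 70.00%.

70.00%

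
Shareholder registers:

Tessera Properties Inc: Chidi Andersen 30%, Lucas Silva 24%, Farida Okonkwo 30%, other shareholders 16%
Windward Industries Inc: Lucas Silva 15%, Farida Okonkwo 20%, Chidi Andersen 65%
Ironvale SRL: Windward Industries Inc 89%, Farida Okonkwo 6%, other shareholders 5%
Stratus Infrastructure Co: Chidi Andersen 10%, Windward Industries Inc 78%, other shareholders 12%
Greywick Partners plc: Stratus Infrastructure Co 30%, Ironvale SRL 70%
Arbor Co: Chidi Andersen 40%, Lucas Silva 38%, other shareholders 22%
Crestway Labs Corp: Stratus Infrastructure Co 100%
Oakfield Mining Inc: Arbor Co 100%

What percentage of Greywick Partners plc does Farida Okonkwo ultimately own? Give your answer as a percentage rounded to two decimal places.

Farida reaches Greywick along 3 paths.
Via Windward → Stratus: 20% × 78% × 30% = 4.68%.
Via Windward → Ironvale: 20% × 89% × 70% = 12.46%.
Via Ironvale: 6% × 70% = 4.2%.
Total: 4.68% + 12.46% + 4.2% = 21.34%.

21.34%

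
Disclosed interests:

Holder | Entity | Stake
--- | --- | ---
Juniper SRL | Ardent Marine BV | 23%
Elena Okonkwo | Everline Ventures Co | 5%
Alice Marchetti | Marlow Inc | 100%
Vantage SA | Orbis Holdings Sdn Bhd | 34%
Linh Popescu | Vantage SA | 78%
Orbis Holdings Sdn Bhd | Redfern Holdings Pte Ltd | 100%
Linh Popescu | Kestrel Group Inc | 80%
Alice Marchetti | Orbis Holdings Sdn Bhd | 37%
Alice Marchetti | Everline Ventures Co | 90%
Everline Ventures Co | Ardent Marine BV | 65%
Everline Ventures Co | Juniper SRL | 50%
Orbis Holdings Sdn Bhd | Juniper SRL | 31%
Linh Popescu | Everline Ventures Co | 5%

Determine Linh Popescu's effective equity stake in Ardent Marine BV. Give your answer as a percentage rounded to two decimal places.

Linh reaches Ardent along 3 paths.
Via Vantage → Orbis → Juniper: 78% × 34% × 31% × 23% = 1.890876%.
Via Everline → Juniper: 5% × 50% × 23% = 0.575%.
Via Everline: 5% × 65% = 3.25%.
Total: 1.890876% + 0.575% + 3.25% = 5.715876%.
Rounded: 5.72%.

5.72%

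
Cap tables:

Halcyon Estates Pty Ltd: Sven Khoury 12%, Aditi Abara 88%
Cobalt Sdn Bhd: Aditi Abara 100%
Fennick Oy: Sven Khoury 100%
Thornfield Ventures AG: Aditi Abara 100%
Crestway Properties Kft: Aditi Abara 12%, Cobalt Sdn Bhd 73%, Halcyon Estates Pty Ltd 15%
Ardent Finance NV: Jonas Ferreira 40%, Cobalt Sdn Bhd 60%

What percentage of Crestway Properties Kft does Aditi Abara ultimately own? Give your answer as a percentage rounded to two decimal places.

Aditi reaches Crestway along 3 paths.
Direct stake: 12% = 12%.
Via Cobalt: 100% × 73% = 73%.
Via Halcyon: 88% × 15% = 13.2%.
Total: 12% + 73% + 13.2% = 98.2%.
Rounded: 98.20%.

98.20%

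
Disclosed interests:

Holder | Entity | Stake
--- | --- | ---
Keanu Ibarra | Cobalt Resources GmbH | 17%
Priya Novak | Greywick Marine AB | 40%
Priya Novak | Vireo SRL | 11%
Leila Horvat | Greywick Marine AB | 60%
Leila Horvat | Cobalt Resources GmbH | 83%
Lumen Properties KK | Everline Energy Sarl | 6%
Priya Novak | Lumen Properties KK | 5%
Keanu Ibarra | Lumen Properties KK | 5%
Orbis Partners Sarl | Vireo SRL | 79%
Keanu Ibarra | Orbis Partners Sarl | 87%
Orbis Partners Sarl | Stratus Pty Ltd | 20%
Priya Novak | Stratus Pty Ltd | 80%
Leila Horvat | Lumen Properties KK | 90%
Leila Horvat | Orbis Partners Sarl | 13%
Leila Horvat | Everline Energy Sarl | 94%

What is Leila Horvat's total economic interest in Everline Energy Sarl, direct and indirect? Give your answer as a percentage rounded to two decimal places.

Leila reaches Everline along 2 paths.
Via Lumen: 90% × 6% = 5.4%.
Direct stake: 94% = 94%.
Total: 5.4% + 94% = 99.4%.
Rounded: 99.40%.

99.40%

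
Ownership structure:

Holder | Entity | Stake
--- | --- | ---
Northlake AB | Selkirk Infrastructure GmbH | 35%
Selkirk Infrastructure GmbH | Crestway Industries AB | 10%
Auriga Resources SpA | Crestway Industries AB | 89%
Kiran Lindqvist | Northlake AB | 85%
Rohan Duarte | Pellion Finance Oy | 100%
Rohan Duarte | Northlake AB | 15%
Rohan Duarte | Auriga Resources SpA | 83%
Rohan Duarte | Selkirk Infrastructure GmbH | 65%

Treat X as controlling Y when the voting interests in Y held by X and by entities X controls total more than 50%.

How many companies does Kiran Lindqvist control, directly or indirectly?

Kiran holds 85% of Northlake, so Kiran controls Northlake.
No other company's threshold is met.
Kiran controls 1 company.

1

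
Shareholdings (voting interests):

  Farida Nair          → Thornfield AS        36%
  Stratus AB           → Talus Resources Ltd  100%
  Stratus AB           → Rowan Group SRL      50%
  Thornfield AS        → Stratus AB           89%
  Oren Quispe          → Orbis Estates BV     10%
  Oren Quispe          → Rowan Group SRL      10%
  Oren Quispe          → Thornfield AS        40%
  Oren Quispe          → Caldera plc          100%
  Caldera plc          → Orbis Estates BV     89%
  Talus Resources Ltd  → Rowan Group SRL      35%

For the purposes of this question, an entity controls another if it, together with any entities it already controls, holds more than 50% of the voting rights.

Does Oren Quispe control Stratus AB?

No

Oren holds 100% of Caldera, so Oren controls Caldera.
Caldera and Oren together hold 89% + 10% = 99% of Orbis, so Oren controls Orbis.
Neither Oren nor any entity Oren controls holds any voting interest in Stratus.
So Oren does not control Stratus.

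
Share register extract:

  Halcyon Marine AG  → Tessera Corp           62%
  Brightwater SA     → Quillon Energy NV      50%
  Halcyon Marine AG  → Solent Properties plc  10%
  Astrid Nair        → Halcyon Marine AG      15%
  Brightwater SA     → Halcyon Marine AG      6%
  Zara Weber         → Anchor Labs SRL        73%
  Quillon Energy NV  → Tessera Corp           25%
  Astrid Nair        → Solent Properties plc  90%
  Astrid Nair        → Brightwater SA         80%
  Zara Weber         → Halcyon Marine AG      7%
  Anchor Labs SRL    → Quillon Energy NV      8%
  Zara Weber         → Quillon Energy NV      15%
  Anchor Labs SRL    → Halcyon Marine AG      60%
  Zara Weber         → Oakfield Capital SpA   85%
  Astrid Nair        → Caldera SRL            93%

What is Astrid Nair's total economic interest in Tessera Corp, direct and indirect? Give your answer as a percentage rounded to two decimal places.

22.28%

Astrid reaches Tessera along 3 paths.
Via Halcyon: 15% × 62% = 9.3%.
Via Brightwater → Halcyon: 80% × 6% × 62% = 2.976%.
Via Brightwater → Quillon: 80% × 50% × 25% = 10%.
Total: 9.3% + 2.976% + 10% = 22.276%.
Rounded: 22.28%.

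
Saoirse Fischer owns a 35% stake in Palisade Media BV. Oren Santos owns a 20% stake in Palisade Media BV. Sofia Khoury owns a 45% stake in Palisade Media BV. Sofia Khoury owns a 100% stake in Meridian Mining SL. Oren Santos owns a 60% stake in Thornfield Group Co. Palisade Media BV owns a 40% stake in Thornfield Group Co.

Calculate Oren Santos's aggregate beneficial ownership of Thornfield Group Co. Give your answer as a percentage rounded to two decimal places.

Oren reaches Thornfield along 2 paths.
Direct stake: 60% = 60%.
Via Palisade: 20% × 40% = 8%.
Total: 60% + 8% = 68%.
Rounded: 68.00%.

68.00%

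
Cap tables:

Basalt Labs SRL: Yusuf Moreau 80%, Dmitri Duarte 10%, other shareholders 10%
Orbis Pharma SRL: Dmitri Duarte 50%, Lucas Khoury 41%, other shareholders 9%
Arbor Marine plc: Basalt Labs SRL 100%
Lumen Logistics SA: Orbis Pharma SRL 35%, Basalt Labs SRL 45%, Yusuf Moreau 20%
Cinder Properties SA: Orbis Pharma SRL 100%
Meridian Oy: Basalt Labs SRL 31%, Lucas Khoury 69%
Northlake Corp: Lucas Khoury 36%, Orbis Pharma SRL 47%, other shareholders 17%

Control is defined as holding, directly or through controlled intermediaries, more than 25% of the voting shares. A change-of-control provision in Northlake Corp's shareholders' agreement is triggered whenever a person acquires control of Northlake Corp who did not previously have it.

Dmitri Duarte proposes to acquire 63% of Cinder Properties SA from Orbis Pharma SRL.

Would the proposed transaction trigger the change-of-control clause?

No

The purchase adds only to Dmitri's holdings (Orbis's stake shrinks), so Dmitri is the only person who could newly come to control Northlake.
Dmitri holds 50% of Orbis, so Dmitri controls Orbis.
Orbis holds 47% of Northlake, so Dmitri controls Northlake.
So Dmitri already controls Northlake before the transaction.
After the purchase, Dmitri holds 63% of Cinder directly, and Orbis's stake falls to 37%.
Dmitri controlled Northlake already, so this is not a new person acquiring control; every other person's position is unchanged or reduced.
No new person acquires control, so the clause is not triggered.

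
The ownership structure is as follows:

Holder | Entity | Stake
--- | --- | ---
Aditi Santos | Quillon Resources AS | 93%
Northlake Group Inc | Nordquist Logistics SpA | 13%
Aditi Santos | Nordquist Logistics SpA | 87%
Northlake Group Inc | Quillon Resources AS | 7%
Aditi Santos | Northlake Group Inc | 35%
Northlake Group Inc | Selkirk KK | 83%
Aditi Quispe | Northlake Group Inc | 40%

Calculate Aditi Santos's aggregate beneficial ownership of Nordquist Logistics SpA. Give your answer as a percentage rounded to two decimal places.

91.55%

Aditi Santos reaches Nordquist along 2 paths.
Via Northlake: 35% × 13% = 4.55%.
Direct stake: 87% = 87%.
Total: 4.55% + 87% = 91.55%.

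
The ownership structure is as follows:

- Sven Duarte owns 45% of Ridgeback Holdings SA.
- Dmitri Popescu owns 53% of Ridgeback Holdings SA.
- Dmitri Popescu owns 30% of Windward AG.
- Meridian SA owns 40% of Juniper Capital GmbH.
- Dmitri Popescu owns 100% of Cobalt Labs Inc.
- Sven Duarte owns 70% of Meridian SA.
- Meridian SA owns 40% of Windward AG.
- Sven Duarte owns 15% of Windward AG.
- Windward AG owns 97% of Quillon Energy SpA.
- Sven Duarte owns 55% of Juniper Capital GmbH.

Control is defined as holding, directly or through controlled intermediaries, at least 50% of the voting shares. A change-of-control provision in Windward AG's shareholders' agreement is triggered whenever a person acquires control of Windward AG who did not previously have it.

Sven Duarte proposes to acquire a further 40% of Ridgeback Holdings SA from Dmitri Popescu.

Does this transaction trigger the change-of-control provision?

The purchase adds only to Sven's holdings (Dmitri's stake shrinks), so Sven is the only person who could newly come to control Windward.
Sven holds 70% of Meridian, so Sven controls Meridian.
Meridian and Sven together hold 40% + 15% = 55% of Windward, so Sven controls Windward.
So Sven already controls Windward before the transaction.
After the purchase, Sven's direct stake in Ridgeback rises to 45% + 40% = 85%, and Dmitri's stake falls to 13%.
Sven controlled Windward already, so this is not a new person acquiring control; every other person's position is unchanged or reduced.
No new person acquires control, so the clause is not triggered.

No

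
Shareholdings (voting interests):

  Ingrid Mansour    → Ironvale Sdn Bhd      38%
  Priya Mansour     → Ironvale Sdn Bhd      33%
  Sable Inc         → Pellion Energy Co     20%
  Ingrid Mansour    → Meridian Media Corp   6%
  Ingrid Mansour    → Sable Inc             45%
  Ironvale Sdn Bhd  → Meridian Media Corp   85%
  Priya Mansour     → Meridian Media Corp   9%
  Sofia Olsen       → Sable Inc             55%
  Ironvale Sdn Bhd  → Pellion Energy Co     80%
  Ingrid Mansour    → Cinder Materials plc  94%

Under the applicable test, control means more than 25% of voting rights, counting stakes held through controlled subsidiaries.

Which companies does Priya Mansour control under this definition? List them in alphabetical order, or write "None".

Priya holds 33% of Ironvale, so Priya controls Ironvale.
Priya and Ironvale together hold 9% + 85% = 94% of Meridian, so Priya controls Meridian.
Ironvale holds 80% of Pellion, so Priya controls Pellion.
No other company's threshold is met.

Ironvale Sdn Bhd, Meridian Media Corp, Pellion Energy Co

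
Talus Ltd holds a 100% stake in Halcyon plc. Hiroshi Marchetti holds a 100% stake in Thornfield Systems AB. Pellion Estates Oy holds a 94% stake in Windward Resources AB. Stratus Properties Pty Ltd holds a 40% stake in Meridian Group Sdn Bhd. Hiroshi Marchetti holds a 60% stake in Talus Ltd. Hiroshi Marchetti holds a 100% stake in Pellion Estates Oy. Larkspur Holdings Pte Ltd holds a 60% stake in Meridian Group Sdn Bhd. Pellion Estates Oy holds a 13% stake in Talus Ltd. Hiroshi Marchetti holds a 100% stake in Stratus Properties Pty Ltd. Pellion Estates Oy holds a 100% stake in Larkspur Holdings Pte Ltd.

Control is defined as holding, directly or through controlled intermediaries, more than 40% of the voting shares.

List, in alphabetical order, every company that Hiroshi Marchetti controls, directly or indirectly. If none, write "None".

Halcyon plc, Larkspur Holdings Pte Ltd, Meridian Group Sdn Bhd, Pellion Estates Oy, Stratus Properties Pty Ltd, Talus Ltd, Thornfield Systems AB, Windward Resources AB

Hiroshi holds 100% of Thornfield, so Hiroshi controls Thornfield.
Hiroshi holds 100% of Pellion, so Hiroshi controls Pellion.
Hiroshi holds 100% of Stratus, so Hiroshi controls Stratus.
Pellion holds 100% of Larkspur, so Hiroshi controls Larkspur.
Pellion and Hiroshi together hold 13% + 60% = 73% of Talus, so Hiroshi controls Talus.
Larkspur and Stratus together hold 60% + 40% = 100% of Meridian, so Hiroshi controls Meridian.
Pellion holds 94% of Windward, so Hiroshi controls Windward.
Talus holds 100% of Halcyon, so Hiroshi controls Halcyon.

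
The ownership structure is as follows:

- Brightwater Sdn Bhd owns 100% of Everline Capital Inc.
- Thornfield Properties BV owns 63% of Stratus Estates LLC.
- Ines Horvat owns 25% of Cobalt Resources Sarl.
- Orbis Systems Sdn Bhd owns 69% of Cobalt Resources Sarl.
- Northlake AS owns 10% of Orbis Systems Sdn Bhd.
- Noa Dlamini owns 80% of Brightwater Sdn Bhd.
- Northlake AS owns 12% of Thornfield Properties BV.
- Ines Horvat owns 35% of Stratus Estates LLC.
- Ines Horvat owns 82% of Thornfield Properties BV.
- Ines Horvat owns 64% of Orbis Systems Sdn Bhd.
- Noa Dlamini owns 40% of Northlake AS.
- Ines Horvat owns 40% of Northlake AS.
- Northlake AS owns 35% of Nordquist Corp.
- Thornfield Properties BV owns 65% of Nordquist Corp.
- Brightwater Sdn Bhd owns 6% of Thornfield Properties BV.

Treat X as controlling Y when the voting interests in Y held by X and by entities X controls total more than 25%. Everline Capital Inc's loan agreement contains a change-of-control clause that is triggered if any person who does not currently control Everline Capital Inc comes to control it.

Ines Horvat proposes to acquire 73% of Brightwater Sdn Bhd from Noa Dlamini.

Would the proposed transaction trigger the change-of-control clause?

The purchase adds only to Ines's holdings (Noa's stake shrinks), so Ines is the only person who could newly come to control Everline.
Ines holds 40% of Northlake, so Ines controls Northlake.
Northlake and Ines together hold 12% + 82% = 94% of Thornfield, so Ines controls Thornfield.
Northlake and Thornfield together hold 35% + 65% = 100% of Nordquist, so Ines controls Nordquist.
Ines and Northlake together hold 64% + 10% = 74% of Orbis, so Ines controls Orbis.
Orbis and Ines together hold 69% + 25% = 94% of Cobalt, so Ines controls Cobalt.
Thornfield and Ines together hold 63% + 35% = 98% of Stratus, so Ines controls Stratus.
Neither Ines nor any entity Ines controls holds any voting interest in Everline.
So before the transaction, Ines does not control Everline.
After the purchase, Ines holds 73% of Brightwater directly, and Noa's stake falls to 7%.
Ines holds 73% of Brightwater, so Ines controls Brightwater.
Brightwater holds 100% of Everline, so Ines controls Everline.
Ines did not control Everline before and does after, so the clause is triggered.

Yes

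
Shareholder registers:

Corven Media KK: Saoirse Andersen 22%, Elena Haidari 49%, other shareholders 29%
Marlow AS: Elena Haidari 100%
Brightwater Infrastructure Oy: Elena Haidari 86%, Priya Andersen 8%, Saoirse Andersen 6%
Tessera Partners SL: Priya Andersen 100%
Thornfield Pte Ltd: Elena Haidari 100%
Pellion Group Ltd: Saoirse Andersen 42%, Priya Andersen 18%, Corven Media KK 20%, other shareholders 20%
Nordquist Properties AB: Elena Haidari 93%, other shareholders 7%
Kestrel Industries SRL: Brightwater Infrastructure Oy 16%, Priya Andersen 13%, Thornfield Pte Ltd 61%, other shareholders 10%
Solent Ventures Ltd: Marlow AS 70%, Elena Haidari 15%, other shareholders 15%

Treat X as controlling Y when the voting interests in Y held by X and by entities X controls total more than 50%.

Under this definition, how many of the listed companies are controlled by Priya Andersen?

Priya holds 100% of Tessera, so Priya controls Tessera.
No other company's threshold is met.
Priya controls 1 company.

1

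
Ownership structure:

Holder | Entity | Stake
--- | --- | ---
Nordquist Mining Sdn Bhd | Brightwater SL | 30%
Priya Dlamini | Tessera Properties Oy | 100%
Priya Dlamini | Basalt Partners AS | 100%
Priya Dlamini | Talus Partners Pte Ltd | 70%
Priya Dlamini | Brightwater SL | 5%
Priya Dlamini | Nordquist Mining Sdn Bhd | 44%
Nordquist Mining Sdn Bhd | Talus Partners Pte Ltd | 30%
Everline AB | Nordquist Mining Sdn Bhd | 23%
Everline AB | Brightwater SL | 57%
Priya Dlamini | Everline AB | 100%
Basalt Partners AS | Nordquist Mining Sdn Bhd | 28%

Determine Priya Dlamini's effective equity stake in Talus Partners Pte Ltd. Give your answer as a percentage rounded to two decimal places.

Priya reaches Talus along 4 paths.
Via Nordquist: 44% × 30% = 13.2%.
Via Basalt → Nordquist: 100% × 28% × 30% = 8.4%.
Via Everline → Nordquist: 100% × 23% × 30% = 6.9%.
Direct stake: 70% = 70%.
Total: 13.2% + 8.4% + 6.9% + 70% = 98.5%.
Rounded: 98.50%.

98.50%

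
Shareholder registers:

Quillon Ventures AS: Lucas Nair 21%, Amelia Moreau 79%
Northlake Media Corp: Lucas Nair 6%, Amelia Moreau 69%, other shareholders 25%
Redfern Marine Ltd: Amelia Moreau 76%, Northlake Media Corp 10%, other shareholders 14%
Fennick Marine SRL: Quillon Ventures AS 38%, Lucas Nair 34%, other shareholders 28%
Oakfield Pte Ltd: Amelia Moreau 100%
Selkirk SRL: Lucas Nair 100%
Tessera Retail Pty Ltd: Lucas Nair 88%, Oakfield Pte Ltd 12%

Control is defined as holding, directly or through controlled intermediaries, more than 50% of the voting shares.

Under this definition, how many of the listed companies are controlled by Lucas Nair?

Lucas holds 100% of Selkirk, so Lucas controls Selkirk.
Lucas holds 88% of Tessera, so Lucas controls Tessera.
No other company's threshold is met.
Lucas controls 2 companies.

2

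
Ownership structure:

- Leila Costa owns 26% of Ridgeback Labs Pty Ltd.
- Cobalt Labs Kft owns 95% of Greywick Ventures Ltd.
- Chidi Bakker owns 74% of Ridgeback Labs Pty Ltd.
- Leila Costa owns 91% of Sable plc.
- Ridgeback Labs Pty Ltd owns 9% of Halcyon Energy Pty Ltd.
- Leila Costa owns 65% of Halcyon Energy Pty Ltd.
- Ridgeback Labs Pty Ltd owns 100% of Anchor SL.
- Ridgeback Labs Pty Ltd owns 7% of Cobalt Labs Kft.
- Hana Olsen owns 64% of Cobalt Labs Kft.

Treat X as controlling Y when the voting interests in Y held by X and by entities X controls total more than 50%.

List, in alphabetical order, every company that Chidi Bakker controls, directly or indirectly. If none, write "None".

Anchor SL, Ridgeback Labs Pty Ltd

Chidi holds 74% of Ridgeback, so Chidi controls Ridgeback.
Ridgeback holds 100% of Anchor, so Chidi controls Anchor.
No other company's threshold is met.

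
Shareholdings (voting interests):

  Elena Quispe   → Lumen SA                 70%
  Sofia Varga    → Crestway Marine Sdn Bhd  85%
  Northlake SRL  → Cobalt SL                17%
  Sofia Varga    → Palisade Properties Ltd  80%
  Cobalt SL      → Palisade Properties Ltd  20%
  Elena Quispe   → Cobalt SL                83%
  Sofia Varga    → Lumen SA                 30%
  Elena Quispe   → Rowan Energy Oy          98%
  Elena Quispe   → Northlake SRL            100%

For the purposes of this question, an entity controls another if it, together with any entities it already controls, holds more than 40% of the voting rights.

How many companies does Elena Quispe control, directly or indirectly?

Elena holds 100% of Northlake, so Elena controls Northlake.
Elena holds 70% of Lumen, so Elena controls Lumen.
Northlake and Elena together hold 17% + 83% = 100% of Cobalt, so Elena controls Cobalt.
Elena holds 98% of Rowan, so Elena controls Rowan.
No other company's threshold is met.
Elena controls 4 companies.

4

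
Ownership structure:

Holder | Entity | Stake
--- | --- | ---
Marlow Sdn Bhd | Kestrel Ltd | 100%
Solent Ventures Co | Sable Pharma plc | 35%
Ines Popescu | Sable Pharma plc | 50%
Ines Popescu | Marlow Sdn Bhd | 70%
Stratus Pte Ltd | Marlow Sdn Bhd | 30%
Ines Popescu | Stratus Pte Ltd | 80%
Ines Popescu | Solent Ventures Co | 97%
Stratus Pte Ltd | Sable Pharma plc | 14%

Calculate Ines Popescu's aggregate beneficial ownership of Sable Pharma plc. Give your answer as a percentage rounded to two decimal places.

Ines reaches Sable along 3 paths.
Direct stake: 50% = 50%.
Via Stratus: 80% × 14% = 11.2%.
Via Solent: 97% × 35% = 33.95%.
Total: 50% + 11.2% + 33.95% = 95.15%.

95.15%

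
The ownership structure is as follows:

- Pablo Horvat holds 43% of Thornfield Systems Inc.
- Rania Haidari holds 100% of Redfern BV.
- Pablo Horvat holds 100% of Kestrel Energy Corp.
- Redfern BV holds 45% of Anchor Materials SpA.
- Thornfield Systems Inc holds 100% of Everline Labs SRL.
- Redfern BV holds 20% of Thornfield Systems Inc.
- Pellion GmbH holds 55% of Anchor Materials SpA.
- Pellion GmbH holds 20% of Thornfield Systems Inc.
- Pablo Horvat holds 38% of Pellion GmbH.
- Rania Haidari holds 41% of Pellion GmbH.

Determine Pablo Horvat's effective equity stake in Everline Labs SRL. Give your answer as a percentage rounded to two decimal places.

50.60%

Pablo reaches Everline along 2 paths.
Via Pellion → Thornfield: 38% × 20% × 100% = 7.6%.
Via Thornfield: 43% × 100% = 43%.
Total: 7.6% + 43% = 50.6%.
Rounded: 50.60%.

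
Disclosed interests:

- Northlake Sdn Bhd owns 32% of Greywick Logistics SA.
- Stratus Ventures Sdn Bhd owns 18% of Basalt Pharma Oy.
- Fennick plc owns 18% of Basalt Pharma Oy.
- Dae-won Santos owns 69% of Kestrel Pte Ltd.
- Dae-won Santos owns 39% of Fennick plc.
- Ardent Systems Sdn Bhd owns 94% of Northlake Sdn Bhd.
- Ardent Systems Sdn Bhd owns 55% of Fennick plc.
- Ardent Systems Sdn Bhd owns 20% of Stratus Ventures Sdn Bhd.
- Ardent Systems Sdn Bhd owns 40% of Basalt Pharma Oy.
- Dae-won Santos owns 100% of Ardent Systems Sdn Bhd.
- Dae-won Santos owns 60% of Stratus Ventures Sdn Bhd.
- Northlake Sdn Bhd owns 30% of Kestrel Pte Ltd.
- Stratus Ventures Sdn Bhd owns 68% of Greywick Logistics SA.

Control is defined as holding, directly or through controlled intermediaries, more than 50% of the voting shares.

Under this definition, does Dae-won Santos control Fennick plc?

Yes

Dae-won holds 100% of Ardent, so Dae-won controls Ardent.
Dae-won and Ardent together hold 39% + 55% = 94% of Fennick, so Dae-won controls Fennick.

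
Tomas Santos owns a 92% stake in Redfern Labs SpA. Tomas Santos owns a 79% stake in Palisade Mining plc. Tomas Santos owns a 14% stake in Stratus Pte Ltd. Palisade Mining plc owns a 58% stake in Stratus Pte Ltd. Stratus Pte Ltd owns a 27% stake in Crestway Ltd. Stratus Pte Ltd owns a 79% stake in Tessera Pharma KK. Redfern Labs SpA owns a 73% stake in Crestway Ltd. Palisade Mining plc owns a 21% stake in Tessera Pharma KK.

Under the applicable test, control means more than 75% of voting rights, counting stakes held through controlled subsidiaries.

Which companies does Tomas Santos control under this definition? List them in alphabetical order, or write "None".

Tomas holds 79% of Palisade, so Tomas controls Palisade.
Tomas holds 92% of Redfern, so Tomas controls Redfern.
No other company's threshold is met.

Palisade Mining plc, Redfern Labs SpA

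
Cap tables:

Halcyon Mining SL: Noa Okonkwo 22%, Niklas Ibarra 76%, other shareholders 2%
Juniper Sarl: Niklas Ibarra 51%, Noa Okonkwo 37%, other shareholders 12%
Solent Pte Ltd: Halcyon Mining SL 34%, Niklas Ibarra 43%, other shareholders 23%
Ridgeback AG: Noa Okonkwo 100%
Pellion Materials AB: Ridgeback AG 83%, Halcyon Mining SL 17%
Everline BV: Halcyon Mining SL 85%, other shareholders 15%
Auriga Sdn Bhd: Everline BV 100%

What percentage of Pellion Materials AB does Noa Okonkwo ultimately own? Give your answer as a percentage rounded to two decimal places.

Noa reaches Pellion along 2 paths.
Via Ridgeback: 100% × 83% = 83%.
Via Halcyon: 22% × 17% = 3.74%.
Total: 83% + 3.74% = 86.74%.

86.74%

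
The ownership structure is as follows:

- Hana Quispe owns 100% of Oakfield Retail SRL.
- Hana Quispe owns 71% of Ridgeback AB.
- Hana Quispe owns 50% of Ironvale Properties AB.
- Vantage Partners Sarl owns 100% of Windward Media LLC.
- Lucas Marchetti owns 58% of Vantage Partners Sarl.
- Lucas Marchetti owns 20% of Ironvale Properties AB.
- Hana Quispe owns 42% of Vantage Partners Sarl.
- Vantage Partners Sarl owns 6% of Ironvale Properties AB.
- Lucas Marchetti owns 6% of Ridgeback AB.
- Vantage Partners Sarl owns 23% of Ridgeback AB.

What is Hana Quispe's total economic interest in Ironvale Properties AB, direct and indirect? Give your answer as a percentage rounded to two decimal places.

Hana reaches Ironvale along 2 paths.
Via Vantage: 42% × 6% = 2.52%.
Direct stake: 50% = 50%.
Total: 2.52% + 50% = 52.52%.

52.52%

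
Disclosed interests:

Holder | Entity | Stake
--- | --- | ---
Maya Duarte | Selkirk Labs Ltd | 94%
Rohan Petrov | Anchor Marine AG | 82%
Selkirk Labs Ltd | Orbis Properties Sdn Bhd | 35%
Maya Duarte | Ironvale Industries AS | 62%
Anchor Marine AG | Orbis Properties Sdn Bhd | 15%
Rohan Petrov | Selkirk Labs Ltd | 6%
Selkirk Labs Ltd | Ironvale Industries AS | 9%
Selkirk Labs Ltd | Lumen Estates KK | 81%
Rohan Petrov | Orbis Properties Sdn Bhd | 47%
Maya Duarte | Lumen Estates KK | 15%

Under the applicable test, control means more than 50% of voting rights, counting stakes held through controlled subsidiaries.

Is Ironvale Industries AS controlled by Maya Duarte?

Yes

Maya holds 94% of Selkirk, so Maya controls Selkirk.
Selkirk and Maya together hold 9% + 62% = 71% of Ironvale, so Maya controls Ironvale.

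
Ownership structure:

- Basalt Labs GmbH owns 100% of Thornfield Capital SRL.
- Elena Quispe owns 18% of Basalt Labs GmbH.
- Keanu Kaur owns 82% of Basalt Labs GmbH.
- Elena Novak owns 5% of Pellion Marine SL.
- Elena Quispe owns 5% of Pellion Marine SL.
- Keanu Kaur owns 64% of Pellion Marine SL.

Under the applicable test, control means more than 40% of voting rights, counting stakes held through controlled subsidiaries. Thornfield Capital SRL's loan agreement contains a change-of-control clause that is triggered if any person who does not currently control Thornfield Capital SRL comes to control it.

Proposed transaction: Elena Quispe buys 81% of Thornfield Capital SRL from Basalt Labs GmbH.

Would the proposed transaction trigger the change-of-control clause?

The purchase adds only to Elena Quispe's holdings (Basalt's stake shrinks), so Elena Quispe is the only person who could newly come to control Thornfield.
Elena Quispe's largest direct stake is 18% in Basalt, which does not meet the threshold, so Elena Quispe controls no company.
Neither Elena Quispe nor any entity Elena Quispe controls holds any voting interest in Thornfield.
So before the transaction, Elena Quispe does not control Thornfield.
After the purchase, Elena Quispe holds 81% of Thornfield directly, and Basalt's stake falls to 19%.
Elena Quispe holds 81% of Thornfield, so Elena Quispe controls Thornfield.
Elena Quispe did not control Thornfield before and does after, so the clause is triggered.

Yes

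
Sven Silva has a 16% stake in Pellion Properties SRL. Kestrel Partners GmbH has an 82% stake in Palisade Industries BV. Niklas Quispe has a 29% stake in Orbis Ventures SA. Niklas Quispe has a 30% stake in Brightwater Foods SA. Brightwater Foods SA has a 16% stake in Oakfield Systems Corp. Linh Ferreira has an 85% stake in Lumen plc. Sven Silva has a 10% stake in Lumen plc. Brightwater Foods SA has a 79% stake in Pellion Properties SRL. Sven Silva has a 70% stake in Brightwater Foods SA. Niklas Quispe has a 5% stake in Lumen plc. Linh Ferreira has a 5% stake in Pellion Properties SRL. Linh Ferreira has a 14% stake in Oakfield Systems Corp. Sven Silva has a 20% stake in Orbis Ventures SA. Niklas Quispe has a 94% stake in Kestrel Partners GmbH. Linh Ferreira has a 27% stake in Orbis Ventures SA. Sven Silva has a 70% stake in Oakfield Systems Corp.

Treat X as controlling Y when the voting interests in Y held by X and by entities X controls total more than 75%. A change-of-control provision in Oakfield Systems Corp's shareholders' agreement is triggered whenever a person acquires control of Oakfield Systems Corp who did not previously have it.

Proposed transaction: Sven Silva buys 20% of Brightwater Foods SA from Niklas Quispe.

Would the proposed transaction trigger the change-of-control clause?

The purchase adds only to Sven's holdings (Niklas's stake shrinks), so Sven is the only person who could newly come to control Oakfield.
Sven's largest direct stake is 70% in Brightwater, which does not meet the threshold, so Sven controls no company.
In Oakfield, Sven's side holds only 70%, not > 75%.
So before the transaction, Sven does not control Oakfield.
After the purchase, Sven's direct stake in Brightwater rises to 70% + 20% = 90%, and Niklas's stake falls to 10%.
Sven holds 90% of Brightwater, so Sven controls Brightwater.
Sven and Brightwater together hold 70% + 16% = 86% of Oakfield, so Sven controls Oakfield.
Sven did not control Oakfield before and does after, so the clause is triggered.

Yes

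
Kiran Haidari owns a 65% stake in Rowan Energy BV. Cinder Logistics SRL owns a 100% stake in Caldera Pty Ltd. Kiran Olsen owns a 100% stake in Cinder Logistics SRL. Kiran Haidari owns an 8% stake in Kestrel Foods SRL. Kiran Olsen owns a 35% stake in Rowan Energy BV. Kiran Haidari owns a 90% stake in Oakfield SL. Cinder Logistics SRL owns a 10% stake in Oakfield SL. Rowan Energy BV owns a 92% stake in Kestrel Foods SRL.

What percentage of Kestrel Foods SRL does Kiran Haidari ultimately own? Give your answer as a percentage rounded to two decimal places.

Kiran Haidari reaches Kestrel along 2 paths.
Via Rowan: 65% × 92% = 59.8%.
Direct stake: 8% = 8%.
Total: 59.8% + 8% = 67.8%.
Rounded: 67.80%.

67.80%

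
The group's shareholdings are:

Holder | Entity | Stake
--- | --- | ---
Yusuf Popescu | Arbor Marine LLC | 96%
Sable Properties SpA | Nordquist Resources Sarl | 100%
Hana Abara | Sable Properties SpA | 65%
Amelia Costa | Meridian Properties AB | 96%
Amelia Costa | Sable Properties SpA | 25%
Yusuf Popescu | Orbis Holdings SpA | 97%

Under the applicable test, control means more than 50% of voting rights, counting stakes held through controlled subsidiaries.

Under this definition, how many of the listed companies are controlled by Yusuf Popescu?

2

Yusuf holds 97% of Orbis, so Yusuf controls Orbis.
Yusuf holds 96% of Arbor, so Yusuf controls Arbor.
No other company's threshold is met.
Yusuf controls 2 companies.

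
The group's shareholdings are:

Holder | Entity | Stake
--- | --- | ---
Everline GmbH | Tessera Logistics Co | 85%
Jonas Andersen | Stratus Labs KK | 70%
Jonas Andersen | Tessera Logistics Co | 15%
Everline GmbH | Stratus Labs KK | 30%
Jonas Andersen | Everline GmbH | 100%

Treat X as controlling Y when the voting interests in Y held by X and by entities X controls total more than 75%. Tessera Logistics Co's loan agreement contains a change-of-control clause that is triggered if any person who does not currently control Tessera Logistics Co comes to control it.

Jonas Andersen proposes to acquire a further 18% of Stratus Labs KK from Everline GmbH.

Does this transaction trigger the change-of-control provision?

No

The purchase adds only to Jonas's holdings (Everline's stake shrinks), so Jonas is the only person who could newly come to control Tessera.
Jonas holds 100% of Everline, so Jonas controls Everline.
Everline and Jonas together hold 85% + 15% = 100% of Tessera, so Jonas controls Tessera.
So Jonas already controls Tessera before the transaction.
After the purchase, Jonas's direct stake in Stratus rises to 70% + 18% = 88%, and Everline's stake falls to 12%.
Jonas controlled Tessera already, so this is not a new person acquiring control; every other person's position is unchanged or reduced.
No new person acquires control, so the clause is not triggered.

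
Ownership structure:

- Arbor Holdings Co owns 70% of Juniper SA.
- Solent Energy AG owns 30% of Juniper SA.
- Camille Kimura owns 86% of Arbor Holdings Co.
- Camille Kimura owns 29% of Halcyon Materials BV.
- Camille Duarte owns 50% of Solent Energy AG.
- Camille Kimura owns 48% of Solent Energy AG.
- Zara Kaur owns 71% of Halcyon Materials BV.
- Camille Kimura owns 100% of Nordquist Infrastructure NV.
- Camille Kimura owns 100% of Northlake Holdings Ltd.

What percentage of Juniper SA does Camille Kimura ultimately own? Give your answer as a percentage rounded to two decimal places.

Camille Kimura reaches Juniper along 2 paths.
Via Solent: 48% × 30% = 14.4%.
Via Arbor: 86% × 70% = 60.2%.
Total: 14.4% + 60.2% = 74.6%.
Rounded: 74.60%.

74.60%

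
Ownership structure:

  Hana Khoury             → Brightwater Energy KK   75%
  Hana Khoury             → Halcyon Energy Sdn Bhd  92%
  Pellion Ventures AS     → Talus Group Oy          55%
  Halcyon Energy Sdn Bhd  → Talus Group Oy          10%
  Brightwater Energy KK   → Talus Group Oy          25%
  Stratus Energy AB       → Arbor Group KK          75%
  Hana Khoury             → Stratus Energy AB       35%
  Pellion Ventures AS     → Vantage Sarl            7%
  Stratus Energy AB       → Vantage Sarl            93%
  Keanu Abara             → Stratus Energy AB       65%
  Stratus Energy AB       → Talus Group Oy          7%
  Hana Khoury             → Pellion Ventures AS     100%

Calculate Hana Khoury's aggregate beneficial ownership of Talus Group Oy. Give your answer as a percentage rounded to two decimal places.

Hana reaches Talus along 4 paths.
Via Brightwater: 75% × 25% = 18.75%.
Via Pellion: 100% × 55% = 55%.
Via Halcyon: 92% × 10% = 9.2%.
Via Stratus: 35% × 7% = 2.45%.
Total: 18.75% + 55% + 9.2% + 2.45% = 85.4%.
Rounded: 85.40%.

85.40%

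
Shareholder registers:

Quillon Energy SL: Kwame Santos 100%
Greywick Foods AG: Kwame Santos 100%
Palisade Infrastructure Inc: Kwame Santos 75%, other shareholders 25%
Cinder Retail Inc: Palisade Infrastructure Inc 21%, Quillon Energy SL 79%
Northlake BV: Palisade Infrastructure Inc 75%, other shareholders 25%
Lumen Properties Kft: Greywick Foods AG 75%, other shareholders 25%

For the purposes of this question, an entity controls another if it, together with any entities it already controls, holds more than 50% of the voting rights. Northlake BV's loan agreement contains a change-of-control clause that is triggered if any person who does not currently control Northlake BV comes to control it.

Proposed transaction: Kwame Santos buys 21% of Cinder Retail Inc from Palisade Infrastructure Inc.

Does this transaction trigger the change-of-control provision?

The purchase adds only to Kwame's holdings (Palisade's stake shrinks), so Kwame is the only person who could newly come to control Northlake.
Kwame holds 75% of Palisade, so Kwame controls Palisade.
Palisade holds 75% of Northlake, so Kwame controls Northlake.
So Kwame already controls Northlake before the transaction.
After the purchase, Kwame holds 21% of Cinder directly, and Palisade's stake falls to 0%.
Kwame controlled Northlake already, so this is not a new person acquiring control; every other person's position is unchanged or reduced.
No new person acquires control, so the clause is not triggered.

No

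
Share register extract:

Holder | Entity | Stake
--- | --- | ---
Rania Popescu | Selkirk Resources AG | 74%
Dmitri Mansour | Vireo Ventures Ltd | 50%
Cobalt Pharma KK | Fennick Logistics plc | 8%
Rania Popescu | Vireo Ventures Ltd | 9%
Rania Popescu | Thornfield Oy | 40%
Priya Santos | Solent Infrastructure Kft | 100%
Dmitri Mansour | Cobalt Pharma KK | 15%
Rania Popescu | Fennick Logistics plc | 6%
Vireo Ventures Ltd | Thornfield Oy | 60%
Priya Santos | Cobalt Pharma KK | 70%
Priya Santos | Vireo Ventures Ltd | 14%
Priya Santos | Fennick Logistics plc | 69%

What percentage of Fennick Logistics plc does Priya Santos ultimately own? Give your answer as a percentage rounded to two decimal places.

74.60%

Priya reaches Fennick along 2 paths.
Direct stake: 69% = 69%.
Via Cobalt: 70% × 8% = 5.6%.
Total: 69% + 5.6% = 74.6%.
Rounded: 74.60%.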